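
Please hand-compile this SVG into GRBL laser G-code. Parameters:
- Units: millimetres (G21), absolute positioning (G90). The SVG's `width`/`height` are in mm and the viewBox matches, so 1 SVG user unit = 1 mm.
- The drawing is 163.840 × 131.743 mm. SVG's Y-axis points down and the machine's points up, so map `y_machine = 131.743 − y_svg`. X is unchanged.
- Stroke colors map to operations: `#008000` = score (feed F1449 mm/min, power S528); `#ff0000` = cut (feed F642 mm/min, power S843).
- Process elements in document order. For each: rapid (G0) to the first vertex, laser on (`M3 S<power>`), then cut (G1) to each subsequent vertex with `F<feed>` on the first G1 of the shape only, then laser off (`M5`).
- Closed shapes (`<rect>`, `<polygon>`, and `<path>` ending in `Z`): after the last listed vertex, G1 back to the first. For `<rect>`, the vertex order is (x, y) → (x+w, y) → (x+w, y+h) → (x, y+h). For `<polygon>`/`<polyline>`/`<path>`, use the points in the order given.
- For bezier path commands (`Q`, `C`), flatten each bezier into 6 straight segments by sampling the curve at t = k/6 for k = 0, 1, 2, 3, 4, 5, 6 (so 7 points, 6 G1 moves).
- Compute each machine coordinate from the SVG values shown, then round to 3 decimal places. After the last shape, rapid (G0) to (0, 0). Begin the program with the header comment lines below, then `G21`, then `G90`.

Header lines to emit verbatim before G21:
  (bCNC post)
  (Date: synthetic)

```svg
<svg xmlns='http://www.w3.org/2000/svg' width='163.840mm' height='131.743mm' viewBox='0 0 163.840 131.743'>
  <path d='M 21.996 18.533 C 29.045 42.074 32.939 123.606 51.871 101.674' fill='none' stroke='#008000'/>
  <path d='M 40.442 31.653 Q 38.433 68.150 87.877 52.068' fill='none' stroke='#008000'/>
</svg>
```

viewBox `0 0 163.840 131.743` with mm width/height → 1 unit = 1 mm. Flip: y_m = 131.743 − y_svg.

**Shape 1** — `<path>` cubic bezier, stroke `#008000` → score (S528, F1449). Control points (SVG): P0=(21.996,18.533), P1=(29.045,42.074), P2=(32.939,123.606), P3=(51.871,101.674); sampled at t=k/6. Machine vertices: (21.996,113.210) → (25.342,97.354) → (28.667,76.318) → (32.477,54.587) → (37.278,36.645) → (43.574,26.978) → (51.871,30.069). Open path.

**Shape 2** — `<path>` quadratic bezier, stroke `#008000` → score (S528, F1449). Control points (SVG): P0=(40.442,31.653), P1=(38.433,68.150), P2=(87.877,52.068); sampled at t=k/6. Machine vertices: (40.442,100.090) → (41.202,89.385) → (44.820,81.601) → (51.296,76.738) → (60.631,74.796) → (72.825,75.775) → (87.877,79.675). Open path.

(bCNC post)
(Date: synthetic)
G21
G90
G0 X21.996 Y113.210
M3 S528
G1 X25.342 Y97.354 F1449
G1 X28.667 Y76.318
G1 X32.477 Y54.587
G1 X37.278 Y36.645
G1 X43.574 Y26.978
G1 X51.871 Y30.069
M5
G0 X40.442 Y100.090
M3 S528
G1 X41.202 Y89.385 F1449
G1 X44.820 Y81.601
G1 X51.296 Y76.738
G1 X60.631 Y74.796
G1 X72.825 Y75.775
G1 X87.877 Y79.675
M5
G0 X0.000 Y0.000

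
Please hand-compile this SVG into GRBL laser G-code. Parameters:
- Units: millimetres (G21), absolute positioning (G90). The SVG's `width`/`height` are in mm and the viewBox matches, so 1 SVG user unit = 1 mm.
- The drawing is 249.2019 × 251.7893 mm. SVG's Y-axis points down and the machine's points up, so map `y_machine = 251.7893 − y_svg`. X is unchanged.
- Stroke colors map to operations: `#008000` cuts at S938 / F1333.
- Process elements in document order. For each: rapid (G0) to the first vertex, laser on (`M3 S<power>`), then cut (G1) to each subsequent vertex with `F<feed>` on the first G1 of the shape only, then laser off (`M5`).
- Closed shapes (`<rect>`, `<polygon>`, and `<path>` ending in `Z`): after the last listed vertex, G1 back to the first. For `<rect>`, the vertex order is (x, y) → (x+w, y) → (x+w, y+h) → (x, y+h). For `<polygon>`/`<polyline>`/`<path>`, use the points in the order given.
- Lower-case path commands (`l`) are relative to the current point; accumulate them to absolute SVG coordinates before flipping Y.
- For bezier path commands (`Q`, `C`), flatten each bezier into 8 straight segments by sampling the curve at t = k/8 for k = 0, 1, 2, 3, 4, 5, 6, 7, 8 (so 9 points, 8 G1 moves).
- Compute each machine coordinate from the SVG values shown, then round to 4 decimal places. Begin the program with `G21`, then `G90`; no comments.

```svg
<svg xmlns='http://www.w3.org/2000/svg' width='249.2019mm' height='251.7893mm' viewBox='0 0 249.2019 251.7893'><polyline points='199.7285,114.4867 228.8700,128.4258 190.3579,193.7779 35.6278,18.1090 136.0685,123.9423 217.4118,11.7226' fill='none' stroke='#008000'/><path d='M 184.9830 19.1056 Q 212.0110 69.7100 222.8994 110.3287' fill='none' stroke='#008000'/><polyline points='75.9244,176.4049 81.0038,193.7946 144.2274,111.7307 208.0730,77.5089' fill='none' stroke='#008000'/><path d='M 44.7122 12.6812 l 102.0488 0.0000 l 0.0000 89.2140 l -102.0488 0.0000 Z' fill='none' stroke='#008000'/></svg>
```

Since the viewBox matches the mm dimensions, user units are millimetres directly. The only transform is the Y-flip y_m = 251.7893 − y_svg.

Shape 1 is a open polyline drawn with `<polyline>`. Its stroke #008000 means cut at S938, F1333. After flipping Y the toolpath is (199.7285,137.3026) → (228.8700,123.3635) → (190.3579,58.0114) → (35.6278,233.6803) → (136.0685,127.8470) → (217.4118,240.0667).

Shape 2 is a quadratic bezier drawn with `<path>`. Its stroke #008000 means cut at S938, F1333. After flipping Y the toolpath is (184.9830,232.6837) → (191.4878,220.1886) → (197.4883,208.0056) → (202.9844,196.1346) → (207.9761,184.5757) → (212.4635,173.3289) → (216.4465,162.3941) → (219.9251,151.7713) → (222.8994,141.4606).

Shape 3 is a open polyline drawn with `<polyline>`. Its stroke #008000 means cut at S938, F1333. After flipping Y the toolpath is (75.9244,75.3844) → (81.0038,57.9947) → (144.2274,140.0586) → (208.0730,174.2804).

Shape 4 is a rectangle drawn with `<path>`. Its stroke #008000 means cut at S938, F1333. After flipping Y the toolpath is (44.7122,239.1081) → (146.7610,239.1081) → (146.7610,149.8941) → (44.7122,149.8941) → (44.7122,239.1081), returning to the start.

G21
G90
G0 X199.7285 Y137.3026
M3 S938
G1 X228.8700 Y123.3635 F1333
G1 X190.3579 Y58.0114
G1 X35.6278 Y233.6803
G1 X136.0685 Y127.8470
G1 X217.4118 Y240.0667
M5
G0 X184.9830 Y232.6837
M3 S938
G1 X191.4878 Y220.1886 F1333
G1 X197.4883 Y208.0056
G1 X202.9844 Y196.1346
G1 X207.9761 Y184.5757
G1 X212.4635 Y173.3289
G1 X216.4465 Y162.3941
G1 X219.9251 Y151.7713
G1 X222.8994 Y141.4606
M5
G0 X75.9244 Y75.3844
M3 S938
G1 X81.0038 Y57.9947 F1333
G1 X144.2274 Y140.0586
G1 X208.0730 Y174.2804
M5
G0 X44.7122 Y239.1081
M3 S938
G1 X146.7610 Y239.1081 F1333
G1 X146.7610 Y149.8941
G1 X44.7122 Y149.8941
G1 X44.7122 Y239.1081
M5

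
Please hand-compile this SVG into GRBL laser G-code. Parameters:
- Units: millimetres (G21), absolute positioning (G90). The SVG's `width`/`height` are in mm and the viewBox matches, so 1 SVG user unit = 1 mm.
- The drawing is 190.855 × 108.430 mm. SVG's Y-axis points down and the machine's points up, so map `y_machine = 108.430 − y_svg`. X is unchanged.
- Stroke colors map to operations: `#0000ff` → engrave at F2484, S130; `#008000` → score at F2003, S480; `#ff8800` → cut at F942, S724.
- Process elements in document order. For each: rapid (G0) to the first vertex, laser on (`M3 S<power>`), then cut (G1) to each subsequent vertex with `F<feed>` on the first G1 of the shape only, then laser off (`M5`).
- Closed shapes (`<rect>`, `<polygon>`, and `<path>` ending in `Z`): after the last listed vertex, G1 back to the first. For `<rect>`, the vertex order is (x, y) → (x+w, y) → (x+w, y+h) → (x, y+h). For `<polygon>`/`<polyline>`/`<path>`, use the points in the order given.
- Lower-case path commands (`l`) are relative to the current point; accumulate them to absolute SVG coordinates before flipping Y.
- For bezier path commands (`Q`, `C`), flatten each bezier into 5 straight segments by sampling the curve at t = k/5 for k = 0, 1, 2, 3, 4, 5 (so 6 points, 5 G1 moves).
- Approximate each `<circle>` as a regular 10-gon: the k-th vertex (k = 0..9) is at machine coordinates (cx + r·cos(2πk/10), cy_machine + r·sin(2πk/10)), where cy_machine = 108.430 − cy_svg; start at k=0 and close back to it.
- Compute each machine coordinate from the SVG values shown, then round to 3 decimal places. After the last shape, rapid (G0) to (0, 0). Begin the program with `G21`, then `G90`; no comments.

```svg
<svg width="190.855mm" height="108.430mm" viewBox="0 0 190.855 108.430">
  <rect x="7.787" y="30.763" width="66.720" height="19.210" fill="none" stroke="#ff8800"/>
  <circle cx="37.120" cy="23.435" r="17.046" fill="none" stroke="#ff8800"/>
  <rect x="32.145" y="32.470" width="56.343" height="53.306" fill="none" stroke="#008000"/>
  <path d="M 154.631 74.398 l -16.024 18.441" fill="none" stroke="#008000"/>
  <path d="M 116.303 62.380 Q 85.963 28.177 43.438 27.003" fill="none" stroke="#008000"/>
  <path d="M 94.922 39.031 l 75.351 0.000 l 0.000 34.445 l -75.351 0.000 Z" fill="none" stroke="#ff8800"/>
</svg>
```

viewBox `0 0 190.855 108.430` with mm width/height → 1 unit = 1 mm. Flip: y_m = 108.430 − y_svg.

**Shape 1** — `<rect>` rectangle, stroke `#ff8800` → cut (S724, F942). Machine vertices: (7.787,77.667) → (74.507,77.667) → (74.507,58.457) → (7.787,58.457) → (7.787,77.667). Closed: final G1 returns to the first vertex.

**Shape 2** — `<circle>` circle, stroke `#ff8800` → cut (S724, F942). Machine vertices: (54.166,84.995) → (50.911,95.014) → (42.388,101.207) → (31.852,101.207) → (23.329,95.014) → (20.074,84.995) → (23.329,74.976) → (31.852,68.783) → (42.388,68.783) → (50.911,74.976) → (54.166,84.995). Closed: final G1 returns to the first vertex.

**Shape 3** — `<rect>` rectangle, stroke `#008000` → score (S480, F2003). Machine vertices: (32.145,75.960) → (88.488,75.960) → (88.488,22.654) → (32.145,22.654) → (32.145,75.960). Closed: final G1 returns to the first vertex.

**Shape 4** — `<path>` line segment, stroke `#008000` → score (S480, F2003). Machine vertices: (154.631,34.032) → (138.607,15.591). Open path.

**Shape 5** — `<path>` quadratic bezier, stroke `#008000` → score (S480, F2003). Control points (SVG): P0=(116.303,62.380), P1=(85.963,28.177), P2=(43.438,27.003); sampled at t=k/5. Machine vertices: (116.303,46.050) → (103.680,58.410) → (90.081,68.128) → (75.508,75.203) → (59.961,79.636) → (43.438,81.427). Open path.

**Shape 6** — `<path>` rectangle, stroke `#ff8800` → cut (S724, F942). Machine vertices: (94.922,69.399) → (170.273,69.399) → (170.273,34.954) → (94.922,34.954) → (94.922,69.399). Closed: final G1 returns to the first vertex.

G21
G90
G0 X7.787 Y77.667
M3 S724
G1 X74.507 Y77.667 F942
G1 X74.507 Y58.457
G1 X7.787 Y58.457
G1 X7.787 Y77.667
M5
G0 X54.166 Y84.995
M3 S724
G1 X50.911 Y95.014 F942
G1 X42.388 Y101.207
G1 X31.852 Y101.207
G1 X23.329 Y95.014
G1 X20.074 Y84.995
G1 X23.329 Y74.976
G1 X31.852 Y68.783
G1 X42.388 Y68.783
G1 X50.911 Y74.976
G1 X54.166 Y84.995
M5
G0 X32.145 Y75.960
M3 S480
G1 X88.488 Y75.960 F2003
G1 X88.488 Y22.654
G1 X32.145 Y22.654
G1 X32.145 Y75.960
M5
G0 X154.631 Y34.032
M3 S480
G1 X138.607 Y15.591 F2003
M5
G0 X116.303 Y46.050
M3 S480
G1 X103.680 Y58.410 F2003
G1 X90.081 Y68.128
G1 X75.508 Y75.203
G1 X59.961 Y79.636
G1 X43.438 Y81.427
M5
G0 X94.922 Y69.399
M3 S724
G1 X170.273 Y69.399 F942
G1 X170.273 Y34.954
G1 X94.922 Y34.954
G1 X94.922 Y69.399
M5
G0 X0.000 Y0.000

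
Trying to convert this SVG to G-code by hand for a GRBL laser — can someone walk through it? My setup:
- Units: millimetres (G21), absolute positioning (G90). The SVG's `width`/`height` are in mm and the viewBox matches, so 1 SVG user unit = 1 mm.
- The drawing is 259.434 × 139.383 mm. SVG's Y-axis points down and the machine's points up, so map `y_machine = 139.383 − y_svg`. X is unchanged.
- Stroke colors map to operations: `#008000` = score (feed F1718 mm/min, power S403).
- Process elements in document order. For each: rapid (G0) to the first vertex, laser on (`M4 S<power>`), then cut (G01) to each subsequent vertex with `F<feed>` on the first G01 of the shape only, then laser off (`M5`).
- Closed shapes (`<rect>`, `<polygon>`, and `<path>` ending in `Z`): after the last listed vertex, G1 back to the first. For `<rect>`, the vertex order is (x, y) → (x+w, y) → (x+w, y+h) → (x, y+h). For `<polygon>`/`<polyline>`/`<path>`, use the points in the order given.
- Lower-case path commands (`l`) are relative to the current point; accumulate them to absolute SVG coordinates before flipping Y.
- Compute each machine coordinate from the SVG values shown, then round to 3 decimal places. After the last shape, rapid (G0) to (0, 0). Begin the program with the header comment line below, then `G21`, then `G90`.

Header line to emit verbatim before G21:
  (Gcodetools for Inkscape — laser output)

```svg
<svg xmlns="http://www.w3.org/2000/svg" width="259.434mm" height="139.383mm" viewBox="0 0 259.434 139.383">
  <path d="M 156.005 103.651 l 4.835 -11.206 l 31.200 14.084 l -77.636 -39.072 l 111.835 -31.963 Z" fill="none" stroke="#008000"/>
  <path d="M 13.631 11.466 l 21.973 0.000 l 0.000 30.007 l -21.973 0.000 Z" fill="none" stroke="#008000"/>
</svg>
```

(Gcodetools for Inkscape — laser output)
G21
G90
G0 X156.005 Y35.732
M4 S403
G01 X160.840 Y46.938 F1718
G01 X192.040 Y32.854
G01 X114.404 Y71.926
G01 X226.239 Y103.889
G01 X156.005 Y35.732
M5
G0 X13.631 Y127.917
M4 S403
G01 X35.604 Y127.917 F1718
G01 X35.604 Y97.910
G01 X13.631 Y97.910
G01 X13.631 Y127.917
M5
G0 X0.000 Y0.000

Since the viewBox matches the mm dimensions, user units are millimetres directly. The only transform is the Y-flip y_m = 139.383 − y_svg.

Shape 1 is a closed polygon drawn with `<path>`. Its stroke #008000 means score at S403, F1718. After flipping Y the toolpath is (156.005,35.732) → (160.840,46.938) → (192.040,32.854) → (114.404,71.926) → (226.239,103.889) → (156.005,35.732), returning to the start.

Shape 2 is a rectangle drawn with `<path>`. Its stroke #008000 means score at S403, F1718. After flipping Y the toolpath is (13.631,127.917) → (35.604,127.917) → (35.604,97.910) → (13.631,97.910) → (13.631,127.917), returning to the start.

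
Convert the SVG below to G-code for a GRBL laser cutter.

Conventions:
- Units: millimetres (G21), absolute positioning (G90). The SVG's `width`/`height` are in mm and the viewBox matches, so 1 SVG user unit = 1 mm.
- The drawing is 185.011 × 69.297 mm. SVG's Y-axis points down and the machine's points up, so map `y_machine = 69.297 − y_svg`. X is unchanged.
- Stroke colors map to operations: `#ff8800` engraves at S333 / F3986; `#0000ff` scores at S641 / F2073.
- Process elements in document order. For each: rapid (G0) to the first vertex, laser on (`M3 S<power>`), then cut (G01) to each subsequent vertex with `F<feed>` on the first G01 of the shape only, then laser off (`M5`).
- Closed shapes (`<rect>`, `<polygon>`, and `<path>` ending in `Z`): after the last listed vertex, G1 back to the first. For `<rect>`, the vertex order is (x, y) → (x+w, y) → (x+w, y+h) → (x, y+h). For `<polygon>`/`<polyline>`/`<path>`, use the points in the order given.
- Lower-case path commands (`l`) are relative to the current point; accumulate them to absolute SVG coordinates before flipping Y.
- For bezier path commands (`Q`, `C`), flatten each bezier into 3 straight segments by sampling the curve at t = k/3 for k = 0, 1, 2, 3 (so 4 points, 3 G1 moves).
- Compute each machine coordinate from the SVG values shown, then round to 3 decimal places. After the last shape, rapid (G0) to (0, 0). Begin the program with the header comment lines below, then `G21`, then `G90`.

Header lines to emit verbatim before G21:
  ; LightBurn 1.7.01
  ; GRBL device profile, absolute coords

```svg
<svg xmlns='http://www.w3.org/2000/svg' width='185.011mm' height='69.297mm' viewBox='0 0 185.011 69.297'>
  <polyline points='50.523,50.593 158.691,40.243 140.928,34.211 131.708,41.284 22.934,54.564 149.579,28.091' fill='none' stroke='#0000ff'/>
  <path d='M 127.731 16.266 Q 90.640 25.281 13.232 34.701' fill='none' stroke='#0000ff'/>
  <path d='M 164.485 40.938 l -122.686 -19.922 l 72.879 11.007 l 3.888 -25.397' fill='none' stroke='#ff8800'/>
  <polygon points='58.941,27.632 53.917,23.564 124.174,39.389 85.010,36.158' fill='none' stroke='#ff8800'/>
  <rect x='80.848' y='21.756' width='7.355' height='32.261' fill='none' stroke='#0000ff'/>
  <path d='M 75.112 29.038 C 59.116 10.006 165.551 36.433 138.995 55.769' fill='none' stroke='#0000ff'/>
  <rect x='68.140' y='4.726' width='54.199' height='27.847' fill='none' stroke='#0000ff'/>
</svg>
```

; LightBurn 1.7.01
; GRBL device profile, absolute coords
G21
G90
G0 X50.523 Y18.704
M3 S641
G01 X158.691 Y29.054 F2073
G01 X140.928 Y35.086
G01 X131.708 Y28.013
G01 X22.934 Y14.733
G01 X149.579 Y41.206
M5
G0 X127.731 Y53.031
M3 S641
G01 X98.524 Y46.976 F2073
G01 X60.358 Y40.831
G01 X13.232 Y34.596
M5
G0 X164.485 Y28.359
M3 S333
G01 X41.799 Y48.281 F3986
G01 X114.678 Y37.274
G01 X118.566 Y62.671
M5
G0 X58.941 Y41.665
M3 S333
G01 X53.917 Y45.733 F3986
G01 X124.174 Y29.908
G01 X85.010 Y33.139
G01 X58.941 Y41.665
M5
G0 X80.848 Y47.541
M3 S641
G01 X88.203 Y47.541 F2073
G01 X88.203 Y15.280
G01 X80.848 Y15.280
G01 X80.848 Y47.541
M5
G0 X75.112 Y40.259
M3 S641
G01 X90.466 Y46.084 F2073
G01 X130.681 Y33.281
G01 X138.995 Y13.528
M5
G0 X68.140 Y64.571
M3 S641
G01 X122.339 Y64.571 F2073
G01 X122.339 Y36.724
G01 X68.140 Y36.724
G01 X68.140 Y64.571
M5
G0 X0.000 Y0.000

1 u = 1 mm; y_m = 69.297 − y.

[1] `<polyline>` open polyline, #0000ff→score S641 F2073: (50.523,18.704) → (158.691,29.054) → (140.928,35.086) → (131.708,28.013) → (22.934,14.733) → (149.579,41.206)

[2] `<path>` quadratic bezier, #0000ff→score S641 F2073: (127.731,53.031) → (98.524,46.976) → (60.358,40.831) → (13.232,34.596)

[3] `<path>` open polyline, #ff8800→engrave S333 F3986: (164.485,28.359) → (41.799,48.281) → (114.678,37.274) → (118.566,62.671)

[4] `<polygon>` closed polygon, #ff8800→engrave S333 F3986: (58.941,41.665) → (53.917,45.733) → (124.174,29.908) → (85.010,33.139) → (58.941,41.665) (closed)

[5] `<rect>` rectangle, #0000ff→score S641 F2073: (80.848,47.541) → (88.203,47.541) → (88.203,15.280) → (80.848,15.280) → (80.848,47.541) (closed)

[6] `<path>` cubic bezier, #0000ff→score S641 F2073: (75.112,40.259) → (90.466,46.084) → (130.681,33.281) → (138.995,13.528)

[7] `<rect>` rectangle, #0000ff→score S641 F2073: (68.140,64.571) → (122.339,64.571) → (122.339,36.724) → (68.140,36.724) → (68.140,64.571) (closed)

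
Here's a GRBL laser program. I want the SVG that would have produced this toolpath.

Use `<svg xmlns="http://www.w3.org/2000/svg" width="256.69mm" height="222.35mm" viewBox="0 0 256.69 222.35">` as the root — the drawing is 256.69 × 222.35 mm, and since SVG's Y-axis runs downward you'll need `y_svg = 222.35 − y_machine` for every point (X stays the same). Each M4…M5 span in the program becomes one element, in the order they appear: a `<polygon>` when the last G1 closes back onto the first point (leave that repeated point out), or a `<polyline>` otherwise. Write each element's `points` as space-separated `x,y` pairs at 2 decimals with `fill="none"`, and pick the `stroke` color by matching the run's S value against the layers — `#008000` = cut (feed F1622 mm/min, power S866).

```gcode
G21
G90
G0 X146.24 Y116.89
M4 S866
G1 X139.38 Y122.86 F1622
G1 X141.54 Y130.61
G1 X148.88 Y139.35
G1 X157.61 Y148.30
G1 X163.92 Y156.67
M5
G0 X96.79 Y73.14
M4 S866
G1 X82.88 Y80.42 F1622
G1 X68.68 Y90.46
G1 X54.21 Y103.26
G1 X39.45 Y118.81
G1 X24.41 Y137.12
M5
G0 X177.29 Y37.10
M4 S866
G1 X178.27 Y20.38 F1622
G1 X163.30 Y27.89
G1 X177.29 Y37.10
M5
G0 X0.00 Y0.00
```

y_svg = 222.35 − y_m. Every run uses S866, so all elements get stroke `#008000` (cut).

[1] open run; points: 146.24,105.46 139.38,99.49 141.54,91.74 148.88,83.00 157.61,74.05 163.92,65.68

[2] open run; points: 96.79,149.21 82.88,141.93 68.68,131.89 54.21,119.09 39.45,103.54 24.41,85.23

[3] closed run; points: 177.29,185.25 178.27,201.97 163.30,194.46

<svg xmlns="http://www.w3.org/2000/svg" width="256.69mm" height="222.35mm" viewBox="0 0 256.69 222.35">
  <polyline points="146.24,105.46 139.38,99.49 141.54,91.74 148.88,83.00 157.61,74.05 163.92,65.68" fill="none" stroke="#008000"/>
  <polyline points="96.79,149.21 82.88,141.93 68.68,131.89 54.21,119.09 39.45,103.54 24.41,85.23" fill="none" stroke="#008000"/>
  <polygon points="177.29,185.25 178.27,201.97 163.30,194.46" fill="none" stroke="#008000"/>
</svg>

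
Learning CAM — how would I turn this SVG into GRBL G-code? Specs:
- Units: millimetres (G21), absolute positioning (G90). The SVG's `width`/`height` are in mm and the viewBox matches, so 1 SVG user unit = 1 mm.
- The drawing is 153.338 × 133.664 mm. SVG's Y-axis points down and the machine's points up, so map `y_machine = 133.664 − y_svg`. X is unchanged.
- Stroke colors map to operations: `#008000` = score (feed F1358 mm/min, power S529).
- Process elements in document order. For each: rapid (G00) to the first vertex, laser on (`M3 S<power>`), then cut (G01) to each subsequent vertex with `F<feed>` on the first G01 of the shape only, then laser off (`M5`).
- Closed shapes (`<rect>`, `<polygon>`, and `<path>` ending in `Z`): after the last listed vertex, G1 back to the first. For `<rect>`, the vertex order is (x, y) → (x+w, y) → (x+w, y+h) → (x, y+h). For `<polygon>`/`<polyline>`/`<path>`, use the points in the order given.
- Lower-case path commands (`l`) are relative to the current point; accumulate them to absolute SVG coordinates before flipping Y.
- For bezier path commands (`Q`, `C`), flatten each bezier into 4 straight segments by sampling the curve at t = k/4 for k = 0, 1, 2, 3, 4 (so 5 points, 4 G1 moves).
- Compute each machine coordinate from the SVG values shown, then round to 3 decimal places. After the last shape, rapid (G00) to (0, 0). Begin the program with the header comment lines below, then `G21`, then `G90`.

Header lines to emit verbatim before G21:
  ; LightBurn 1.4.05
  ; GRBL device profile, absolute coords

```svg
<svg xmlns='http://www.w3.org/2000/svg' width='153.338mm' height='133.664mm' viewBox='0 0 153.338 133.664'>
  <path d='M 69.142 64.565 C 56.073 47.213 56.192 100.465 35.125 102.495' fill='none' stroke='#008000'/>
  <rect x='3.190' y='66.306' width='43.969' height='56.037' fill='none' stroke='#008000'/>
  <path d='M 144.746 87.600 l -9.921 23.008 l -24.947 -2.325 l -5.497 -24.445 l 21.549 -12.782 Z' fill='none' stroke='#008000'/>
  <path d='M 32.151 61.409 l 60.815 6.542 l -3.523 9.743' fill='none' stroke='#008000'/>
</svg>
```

Since the viewBox matches the mm dimensions, user units are millimetres directly. The only transform is the Y-flip y_m = 133.664 − y_svg.

Shape 1 is a cubic bezier drawn with `<path>`. Its stroke #008000 means score at S529, F1358. After flipping Y the toolpath is (69.142,69.099) → (61.276,70.778) → (55.133,57.402) → (47.490,40.392) → (35.125,31.169).

Shape 2 is a rectangle drawn with `<rect>`. Its stroke #008000 means score at S529, F1358. After flipping Y the toolpath is (3.190,67.358) → (47.159,67.358) → (47.159,11.321) → (3.190,11.321) → (3.190,67.358), returning to the start.

Shape 3 is a regular polygon drawn with `<path>`. Its stroke #008000 means score at S529, F1358. After flipping Y the toolpath is (144.746,46.064) → (134.825,23.056) → (109.878,25.381) → (104.381,49.826) → (125.930,62.608) → (144.746,46.064), returning to the start.

Shape 4 is a open polyline drawn with `<path>`. Its stroke #008000 means score at S529, F1358. After flipping Y the toolpath is (32.151,72.255) → (92.966,65.713) → (89.443,55.970).

; LightBurn 1.4.05
; GRBL device profile, absolute coords
G21
G90
G00 X69.142 Y69.099
M3 S529
G01 X61.276 Y70.778 F1358
G01 X55.133 Y57.402
G01 X47.490 Y40.392
G01 X35.125 Y31.169
M5
G00 X3.190 Y67.358
M3 S529
G01 X47.159 Y67.358 F1358
G01 X47.159 Y11.321
G01 X3.190 Y11.321
G01 X3.190 Y67.358
M5
G00 X144.746 Y46.064
M3 S529
G01 X134.825 Y23.056 F1358
G01 X109.878 Y25.381
G01 X104.381 Y49.826
G01 X125.930 Y62.608
G01 X144.746 Y46.064
M5
G00 X32.151 Y72.255
M3 S529
G01 X92.966 Y65.713 F1358
G01 X89.443 Y55.970
M5
G00 X0.000 Y0.000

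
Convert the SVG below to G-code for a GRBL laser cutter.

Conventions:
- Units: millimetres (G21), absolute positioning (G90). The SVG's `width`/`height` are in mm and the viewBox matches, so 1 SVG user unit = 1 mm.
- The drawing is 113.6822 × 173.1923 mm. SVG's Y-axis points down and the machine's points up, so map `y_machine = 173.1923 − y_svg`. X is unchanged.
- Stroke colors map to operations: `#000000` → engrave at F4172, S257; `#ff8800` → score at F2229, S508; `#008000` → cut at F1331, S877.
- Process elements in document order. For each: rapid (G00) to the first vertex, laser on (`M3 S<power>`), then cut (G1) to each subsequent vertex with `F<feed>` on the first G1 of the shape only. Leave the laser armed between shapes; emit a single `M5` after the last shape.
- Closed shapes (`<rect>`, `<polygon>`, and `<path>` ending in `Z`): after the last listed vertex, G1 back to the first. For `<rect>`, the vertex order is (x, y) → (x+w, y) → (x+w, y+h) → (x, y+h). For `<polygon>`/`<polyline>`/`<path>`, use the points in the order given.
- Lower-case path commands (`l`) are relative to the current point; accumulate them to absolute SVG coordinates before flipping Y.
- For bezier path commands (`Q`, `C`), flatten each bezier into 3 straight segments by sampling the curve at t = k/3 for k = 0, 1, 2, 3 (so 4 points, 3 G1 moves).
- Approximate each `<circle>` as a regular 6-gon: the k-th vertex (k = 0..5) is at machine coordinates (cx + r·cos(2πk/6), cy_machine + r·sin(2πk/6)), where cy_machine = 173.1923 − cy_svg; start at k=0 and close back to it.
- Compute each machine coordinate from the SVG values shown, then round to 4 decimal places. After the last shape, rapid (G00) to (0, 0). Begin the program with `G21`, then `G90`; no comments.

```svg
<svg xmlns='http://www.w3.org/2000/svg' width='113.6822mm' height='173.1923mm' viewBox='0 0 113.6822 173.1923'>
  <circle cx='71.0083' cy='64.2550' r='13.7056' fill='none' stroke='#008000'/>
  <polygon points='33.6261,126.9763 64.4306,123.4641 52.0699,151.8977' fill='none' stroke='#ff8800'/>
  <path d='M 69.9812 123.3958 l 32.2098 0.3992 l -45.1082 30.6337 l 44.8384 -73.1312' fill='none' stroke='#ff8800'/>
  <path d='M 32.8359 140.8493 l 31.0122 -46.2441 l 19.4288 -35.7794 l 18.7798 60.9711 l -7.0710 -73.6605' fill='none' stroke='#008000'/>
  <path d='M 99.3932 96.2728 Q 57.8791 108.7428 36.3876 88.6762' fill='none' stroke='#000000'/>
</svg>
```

1 u = 1 mm; y_m = 173.1923 − y.

[1] `<circle>` circle, #008000→cut S877 F1331: (84.7139,108.9373) → (77.8611,120.8067) → (64.1555,120.8067) → (57.3027,108.9373) → (64.1555,97.0679) → (77.8611,97.0679) → (84.7139,108.9373) (closed)

[2] `<polygon>` regular polygon, #ff8800→score S508 F2229: (33.6261,46.2160) → (64.4306,49.7282) → (52.0699,21.2946) → (33.6261,46.2160) (closed)

[3] `<path>` open polyline, #ff8800→score S508 F2229: (69.9812,49.7965) → (102.1910,49.3973) → (57.0828,18.7636) → (101.9212,91.8948)

[4] `<path>` open polyline, #008000→cut S877 F1331: (32.8359,32.3430) → (63.8481,78.5871) → (83.2769,114.3665) → (102.0567,53.3954) → (94.9857,127.0559)

[5] `<path>` quadratic bezier, #000000→engrave S257 F4172: (99.3932,76.9195) → (73.9419,72.2213) → (52.9400,74.7535) → (36.3876,84.5161)

G21
G90
G00 X84.7139 Y108.9373
M3 S877
G1 X77.8611 Y120.8067 F1331
G1 X64.1555 Y120.8067
G1 X57.3027 Y108.9373
G1 X64.1555 Y97.0679
G1 X77.8611 Y97.0679
G1 X84.7139 Y108.9373
G00 X33.6261 Y46.2160
M3 S508
G1 X64.4306 Y49.7282 F2229
G1 X52.0699 Y21.2946
G1 X33.6261 Y46.2160
G00 X69.9812 Y49.7965
M3 S508
G1 X102.1910 Y49.3973 F2229
G1 X57.0828 Y18.7636
G1 X101.9212 Y91.8948
G00 X32.8359 Y32.3430
M3 S877
G1 X63.8481 Y78.5871 F1331
G1 X83.2769 Y114.3665
G1 X102.0567 Y53.3954
G1 X94.9857 Y127.0559
G00 X99.3932 Y76.9195
M3 S257
G1 X73.9419 Y72.2213 F4172
G1 X52.9400 Y74.7535
G1 X36.3876 Y84.5161
M5
G00 X0.0000 Y0.0000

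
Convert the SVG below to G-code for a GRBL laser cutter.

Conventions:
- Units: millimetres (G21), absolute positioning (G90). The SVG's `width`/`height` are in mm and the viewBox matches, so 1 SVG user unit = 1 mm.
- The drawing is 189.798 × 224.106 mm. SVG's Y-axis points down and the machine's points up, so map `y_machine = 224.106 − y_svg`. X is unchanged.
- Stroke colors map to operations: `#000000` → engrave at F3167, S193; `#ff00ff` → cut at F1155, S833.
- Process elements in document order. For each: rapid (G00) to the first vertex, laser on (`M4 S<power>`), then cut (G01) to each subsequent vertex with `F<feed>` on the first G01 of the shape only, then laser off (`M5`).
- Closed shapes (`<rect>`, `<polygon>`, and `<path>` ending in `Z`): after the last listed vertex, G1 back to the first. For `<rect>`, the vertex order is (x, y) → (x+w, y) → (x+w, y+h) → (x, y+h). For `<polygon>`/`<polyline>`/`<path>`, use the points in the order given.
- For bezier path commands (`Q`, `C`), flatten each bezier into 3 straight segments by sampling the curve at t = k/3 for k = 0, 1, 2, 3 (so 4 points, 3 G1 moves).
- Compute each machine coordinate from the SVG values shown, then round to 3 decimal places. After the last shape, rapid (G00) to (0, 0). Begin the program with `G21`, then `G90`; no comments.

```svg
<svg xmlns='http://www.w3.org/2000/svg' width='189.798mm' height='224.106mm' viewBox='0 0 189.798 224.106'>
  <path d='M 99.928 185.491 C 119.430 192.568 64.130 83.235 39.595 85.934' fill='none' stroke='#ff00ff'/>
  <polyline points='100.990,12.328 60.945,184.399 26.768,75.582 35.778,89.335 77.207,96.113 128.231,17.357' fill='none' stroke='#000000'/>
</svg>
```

G21
G90
G00 X99.928 Y38.615
M4 S833
G01 X98.406 Y61.881 F1155
G01 X70.475 Y111.988
G01 X39.595 Y138.172
M5
G00 X100.990 Y211.778
M4 S193
G01 X60.945 Y39.707 F3167
G01 X26.768 Y148.524
G01 X35.778 Y134.771
G01 X77.207 Y127.993
G01 X128.231 Y206.749
M5
G00 X0.000 Y0.000

Since the viewBox matches the mm dimensions, user units are millimetres directly. The only transform is the Y-flip y_m = 224.106 − y_svg.

Shape 1 is a cubic bezier drawn with `<path>`. Its stroke #ff00ff means cut at S833, F1155. After flipping Y the toolpath is (99.928,38.615) → (98.406,61.881) → (70.475,111.988) → (39.595,138.172).

Shape 2 is a open polyline drawn with `<polyline>`. Its stroke #000000 means engrave at S193, F3167. After flipping Y the toolpath is (100.990,211.778) → (60.945,39.707) → (26.768,148.524) → (35.778,134.771) → (77.207,127.993) → (128.231,206.749).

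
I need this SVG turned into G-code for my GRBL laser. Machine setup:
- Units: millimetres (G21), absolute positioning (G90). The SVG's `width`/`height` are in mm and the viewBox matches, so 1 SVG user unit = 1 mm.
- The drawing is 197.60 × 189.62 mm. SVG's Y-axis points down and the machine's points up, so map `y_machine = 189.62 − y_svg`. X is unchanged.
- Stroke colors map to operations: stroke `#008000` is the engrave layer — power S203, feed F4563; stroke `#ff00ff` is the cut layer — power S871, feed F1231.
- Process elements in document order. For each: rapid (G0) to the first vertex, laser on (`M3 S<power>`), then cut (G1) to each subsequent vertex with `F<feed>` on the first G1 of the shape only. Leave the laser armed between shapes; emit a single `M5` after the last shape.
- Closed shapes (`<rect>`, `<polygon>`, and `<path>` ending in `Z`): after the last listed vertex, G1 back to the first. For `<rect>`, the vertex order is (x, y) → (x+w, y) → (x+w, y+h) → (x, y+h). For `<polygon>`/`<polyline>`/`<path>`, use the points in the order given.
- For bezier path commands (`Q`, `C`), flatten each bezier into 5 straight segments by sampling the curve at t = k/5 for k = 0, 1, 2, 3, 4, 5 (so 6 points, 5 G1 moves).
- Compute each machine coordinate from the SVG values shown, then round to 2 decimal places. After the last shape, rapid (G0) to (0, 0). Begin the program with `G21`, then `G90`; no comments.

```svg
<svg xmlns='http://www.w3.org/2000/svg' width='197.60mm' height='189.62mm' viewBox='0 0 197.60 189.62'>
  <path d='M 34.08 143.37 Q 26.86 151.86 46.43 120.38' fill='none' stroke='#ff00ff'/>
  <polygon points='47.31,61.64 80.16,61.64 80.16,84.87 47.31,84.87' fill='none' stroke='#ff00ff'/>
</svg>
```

G21
G90
G0 X34.08 Y46.25
M3 S871
G1 X32.26 Y44.45 F1231
G1 X32.59 Y45.85
G1 X35.06 Y50.45
G1 X39.67 Y58.25
G1 X46.43 Y69.24
G0 X47.31 Y127.98
M3 S871
G1 X80.16 Y127.98 F1231
G1 X80.16 Y104.75
G1 X47.31 Y104.75
G1 X47.31 Y127.98
M5
G0 X0.00 Y0.00

Since the viewBox matches the mm dimensions, user units are millimetres directly. The only transform is the Y-flip y_m = 189.62 − y_svg.

Shape 1 is a quadratic bezier drawn with `<path>`. Its stroke #ff00ff means cut at S871, F1231. After flipping Y the toolpath is (34.08,46.25) → (32.26,44.45) → (32.59,45.85) → (35.06,50.45) → (39.67,58.25) → (46.43,69.24).

Shape 2 is a rectangle drawn with `<polygon>`. Its stroke #ff00ff means cut at S871, F1231. After flipping Y the toolpath is (47.31,127.98) → (80.16,127.98) → (80.16,104.75) → (47.31,104.75) → (47.31,127.98), returning to the start.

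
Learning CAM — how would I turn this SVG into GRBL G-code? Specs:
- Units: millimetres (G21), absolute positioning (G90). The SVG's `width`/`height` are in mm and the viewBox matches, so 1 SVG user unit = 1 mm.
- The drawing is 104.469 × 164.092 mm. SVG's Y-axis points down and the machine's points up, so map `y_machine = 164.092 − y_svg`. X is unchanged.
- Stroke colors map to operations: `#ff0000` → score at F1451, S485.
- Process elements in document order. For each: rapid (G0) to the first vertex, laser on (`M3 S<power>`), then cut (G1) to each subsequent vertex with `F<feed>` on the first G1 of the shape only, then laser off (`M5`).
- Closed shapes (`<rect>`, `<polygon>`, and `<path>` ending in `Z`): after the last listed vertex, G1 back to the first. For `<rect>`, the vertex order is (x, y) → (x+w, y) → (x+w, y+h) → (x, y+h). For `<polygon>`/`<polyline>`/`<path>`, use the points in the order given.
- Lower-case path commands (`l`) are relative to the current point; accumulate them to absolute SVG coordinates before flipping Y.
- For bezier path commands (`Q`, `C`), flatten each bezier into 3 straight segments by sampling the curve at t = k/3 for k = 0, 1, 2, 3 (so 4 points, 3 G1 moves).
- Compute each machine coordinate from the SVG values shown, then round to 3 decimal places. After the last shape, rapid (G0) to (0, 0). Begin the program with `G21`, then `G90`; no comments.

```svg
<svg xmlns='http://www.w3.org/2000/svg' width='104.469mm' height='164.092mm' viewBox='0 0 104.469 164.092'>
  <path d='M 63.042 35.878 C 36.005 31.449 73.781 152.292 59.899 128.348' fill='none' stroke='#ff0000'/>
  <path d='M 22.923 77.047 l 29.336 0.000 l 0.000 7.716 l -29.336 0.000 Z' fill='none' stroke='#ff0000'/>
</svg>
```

1 u = 1 mm; y_m = 164.092 − y.

[1] `<path>` cubic bezier, #ff0000→score S485 F1451: (63.042,128.214) → (53.296,100.888) → (60.875,50.060) → (59.899,35.744)

[2] `<path>` rectangle, #ff0000→score S485 F1451: (22.923,87.045) → (52.259,87.045) → (52.259,79.329) → (22.923,79.329) → (22.923,87.045) (closed)

G21
G90
G0 X63.042 Y128.214
M3 S485
G1 X53.296 Y100.888 F1451
G1 X60.875 Y50.060
G1 X59.899 Y35.744
M5
G0 X22.923 Y87.045
M3 S485
G1 X52.259 Y87.045 F1451
G1 X52.259 Y79.329
G1 X22.923 Y79.329
G1 X22.923 Y87.045
M5
G0 X0.000 Y0.000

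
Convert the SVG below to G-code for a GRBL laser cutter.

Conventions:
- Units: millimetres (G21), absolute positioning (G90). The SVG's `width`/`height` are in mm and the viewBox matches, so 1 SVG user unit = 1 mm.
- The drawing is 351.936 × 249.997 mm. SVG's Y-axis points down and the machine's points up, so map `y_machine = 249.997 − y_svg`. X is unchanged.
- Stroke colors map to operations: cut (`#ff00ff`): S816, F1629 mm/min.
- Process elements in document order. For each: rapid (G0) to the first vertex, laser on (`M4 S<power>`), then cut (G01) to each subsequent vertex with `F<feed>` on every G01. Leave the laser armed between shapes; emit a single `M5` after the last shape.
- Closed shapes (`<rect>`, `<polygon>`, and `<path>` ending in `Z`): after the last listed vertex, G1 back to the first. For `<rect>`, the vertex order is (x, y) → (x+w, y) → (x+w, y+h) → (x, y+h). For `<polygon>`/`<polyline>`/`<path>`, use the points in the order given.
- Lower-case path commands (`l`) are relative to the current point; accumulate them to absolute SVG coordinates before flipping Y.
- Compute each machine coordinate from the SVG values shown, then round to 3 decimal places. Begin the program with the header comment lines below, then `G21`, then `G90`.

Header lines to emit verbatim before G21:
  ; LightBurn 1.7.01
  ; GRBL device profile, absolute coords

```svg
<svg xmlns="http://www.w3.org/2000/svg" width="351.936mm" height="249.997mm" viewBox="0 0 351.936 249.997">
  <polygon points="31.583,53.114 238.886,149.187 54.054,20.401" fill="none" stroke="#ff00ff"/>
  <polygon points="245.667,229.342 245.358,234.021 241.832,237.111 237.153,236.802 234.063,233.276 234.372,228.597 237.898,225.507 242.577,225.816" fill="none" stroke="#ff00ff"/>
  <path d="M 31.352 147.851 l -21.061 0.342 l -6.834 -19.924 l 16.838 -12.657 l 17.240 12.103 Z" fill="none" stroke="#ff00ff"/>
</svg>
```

Since the viewBox matches the mm dimensions, user units are millimetres directly. The only transform is the Y-flip y_m = 249.997 − y_svg.

Shape 1 is a closed polygon drawn with `<polygon>`. Its stroke #ff00ff means cut at S816, F1629. After flipping Y the toolpath is (31.583,196.883) → (238.886,100.810) → (54.054,229.596) → (31.583,196.883), returning to the start.

Shape 2 is a regular polygon drawn with `<polygon>`. Its stroke #ff00ff means cut at S816, F1629. After flipping Y the toolpath is (245.667,20.655) → (245.358,15.976) → (241.832,12.886) → (237.153,13.195) → (234.063,16.721) → (234.372,21.400) → (237.898,24.490) → (242.577,24.181) → (245.667,20.655), returning to the start.

Shape 3 is a regular polygon drawn with `<path>`. Its stroke #ff00ff means cut at S816, F1629. After flipping Y the toolpath is (31.352,102.146) → (10.291,101.804) → (3.457,121.728) → (20.295,134.385) → (37.535,122.282) → (31.352,102.146), returning to the start.

; LightBurn 1.7.01
; GRBL device profile, absolute coords
G21
G90
G0 X31.583 Y196.883
M4 S816
G01 X238.886 Y100.810 F1629
G01 X54.054 Y229.596 F1629
G01 X31.583 Y196.883 F1629
G0 X245.667 Y20.655
M4 S816
G01 X245.358 Y15.976 F1629
G01 X241.832 Y12.886 F1629
G01 X237.153 Y13.195 F1629
G01 X234.063 Y16.721 F1629
G01 X234.372 Y21.400 F1629
G01 X237.898 Y24.490 F1629
G01 X242.577 Y24.181 F1629
G01 X245.667 Y20.655 F1629
G0 X31.352 Y102.146
M4 S816
G01 X10.291 Y101.804 F1629
G01 X3.457 Y121.728 F1629
G01 X20.295 Y134.385 F1629
G01 X37.535 Y122.282 F1629
G01 X31.352 Y102.146 F1629
M5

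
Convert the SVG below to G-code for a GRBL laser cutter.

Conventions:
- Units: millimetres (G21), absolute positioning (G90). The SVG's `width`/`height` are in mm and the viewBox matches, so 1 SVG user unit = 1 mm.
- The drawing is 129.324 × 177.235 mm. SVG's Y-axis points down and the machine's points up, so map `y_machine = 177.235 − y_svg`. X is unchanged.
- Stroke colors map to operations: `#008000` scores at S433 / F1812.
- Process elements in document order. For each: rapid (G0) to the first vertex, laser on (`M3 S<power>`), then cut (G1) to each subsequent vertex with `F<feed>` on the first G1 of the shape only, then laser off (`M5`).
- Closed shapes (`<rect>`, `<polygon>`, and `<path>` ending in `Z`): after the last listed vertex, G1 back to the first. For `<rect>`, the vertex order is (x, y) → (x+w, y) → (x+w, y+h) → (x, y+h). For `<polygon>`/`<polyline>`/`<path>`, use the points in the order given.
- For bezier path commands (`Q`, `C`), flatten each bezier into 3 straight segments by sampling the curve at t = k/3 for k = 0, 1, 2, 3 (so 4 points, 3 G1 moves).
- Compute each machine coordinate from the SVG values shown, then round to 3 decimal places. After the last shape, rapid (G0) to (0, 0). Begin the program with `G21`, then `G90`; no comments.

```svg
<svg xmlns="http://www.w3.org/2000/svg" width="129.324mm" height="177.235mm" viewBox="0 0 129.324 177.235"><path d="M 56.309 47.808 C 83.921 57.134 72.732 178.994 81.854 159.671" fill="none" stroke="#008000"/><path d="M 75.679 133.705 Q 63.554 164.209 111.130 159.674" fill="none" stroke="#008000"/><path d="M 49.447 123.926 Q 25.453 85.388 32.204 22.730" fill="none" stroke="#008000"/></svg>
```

G21
G90
G0 X56.309 Y129.427
M3 S433
G1 X73.177 Y91.987 F1812
G1 X77.313 Y35.905
G1 X81.854 Y17.564
M5
G0 X75.679 Y43.530
M3 S433
G1 X74.229 Y27.087 F1812
G1 X86.046 Y18.431
G1 X111.130 Y17.561
M5
G0 X49.447 Y53.309
M3 S433
G1 X36.867 Y81.681 F1812
G1 X31.119 Y115.413
G1 X32.204 Y154.505
M5
G0 X0.000 Y0.000

Since the viewBox matches the mm dimensions, user units are millimetres directly. The only transform is the Y-flip y_m = 177.235 − y_svg.

Shape 1 is a cubic bezier drawn with `<path>`. Its stroke #008000 means score at S433, F1812. After flipping Y the toolpath is (56.309,129.427) → (73.177,91.987) → (77.313,35.905) → (81.854,17.564).

Shape 2 is a quadratic bezier drawn with `<path>`. Its stroke #008000 means score at S433, F1812. After flipping Y the toolpath is (75.679,43.530) → (74.229,27.087) → (86.046,18.431) → (111.130,17.561).

Shape 3 is a quadratic bezier drawn with `<path>`. Its stroke #008000 means score at S433, F1812. After flipping Y the toolpath is (49.447,53.309) → (36.867,81.681) → (31.119,115.413) → (32.204,154.505).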